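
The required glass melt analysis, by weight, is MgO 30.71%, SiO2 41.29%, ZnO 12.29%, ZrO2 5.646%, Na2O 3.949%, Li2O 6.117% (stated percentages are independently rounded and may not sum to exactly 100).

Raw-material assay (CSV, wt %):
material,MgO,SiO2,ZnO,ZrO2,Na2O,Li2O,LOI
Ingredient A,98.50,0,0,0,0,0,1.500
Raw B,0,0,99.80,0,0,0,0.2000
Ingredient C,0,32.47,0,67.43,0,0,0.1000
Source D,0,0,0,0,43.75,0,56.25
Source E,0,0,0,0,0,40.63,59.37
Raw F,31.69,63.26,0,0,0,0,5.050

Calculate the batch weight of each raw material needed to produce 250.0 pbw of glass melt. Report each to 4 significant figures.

Batch per 250.0 pbw glass melt:
  Ingredient A: 28.90 pbw
  Raw B: 30.79 pbw
  Ingredient C: 20.93 pbw
  Source D: 22.57 pbw
  Source E: 37.64 pbw
  Raw F: 152.4 pbw
Total batch = 293.2 pbw; LOI loss = 43.25 pbw; yield = 85.25%

Working values are displayed rounded off to 4 significant digits between the steps; each numeric step holds full precision from first step to last. Each reported figure sees exactly one rounding — all derived quantities, which include net glass mass, ignition loss, six oxide percentages, the yield, the totals, are rebuilt at exact precision, as quoted within problem or answer, using the weight values on 250.0 pbw of glass.
Oxide mass targets, per 250.0 pbw glass melt:
  MgO: 30.71% × 250.0 = 76.78 pbw
  SiO2: 41.29% × 250.0 = 103.2 pbw
  ZnO: 12.29% × 250.0 = 30.72 pbw
  ZrO2: 5.646% × 250.0 = 14.12 pbw
  Na2O: 3.949% × 250.0 = 9.872 pbw
  Li2O: 6.117% × 250.0 = 15.29 pbw
Checking each oxide sum from the weights as reported, at the basis given (each sum matches its target mass given rounding of the digits):
  MgO: 28.90·0.9850 + 152.4·0.3169 = 76.76 pbw (target 76.78 pbw)
  SiO2: 20.93·0.3247 + 152.4·0.6326 = 103.2 pbw (target 103.2 pbw)
  ZnO: 30.79·0.9980 = 30.73 pbw (target 30.72 pbw)
  ZrO2: 20.93·0.6743 = 14.11 pbw (target 14.12 pbw)
  Na2O: 22.57·0.4375 = 9.874 pbw (target 9.872 pbw)
  Li2O: 37.64·0.4063 = 15.29 pbw (target 15.29 pbw)
Glass-mass closure: whole batch net of LOI = 250.0 pbw (the targets, summed, come to 250.0 pbw; stated basis 250.0 pbw — gaps are rounding artifacts).
Total batch = Σ batch = 293.2 pbw; the LOI term Σ batch·LOI equals 43.25 pbw; glass ÷ batch gives a yield of 85.25%.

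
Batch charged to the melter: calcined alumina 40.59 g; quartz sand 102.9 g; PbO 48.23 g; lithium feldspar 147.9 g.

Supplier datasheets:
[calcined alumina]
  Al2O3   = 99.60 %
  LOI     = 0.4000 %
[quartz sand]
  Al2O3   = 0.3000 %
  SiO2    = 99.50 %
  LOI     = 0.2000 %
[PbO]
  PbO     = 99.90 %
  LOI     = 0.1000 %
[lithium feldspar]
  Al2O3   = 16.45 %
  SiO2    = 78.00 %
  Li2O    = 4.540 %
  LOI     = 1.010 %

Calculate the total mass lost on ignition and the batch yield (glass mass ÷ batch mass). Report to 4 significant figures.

In-progress results are displayed, rounded to 4 significant digits, in the working; each numeric step carries full precision all the way through; every reported result receives exactly one rounding. All derived quantities (the totals, four oxide percentages, ignition loss, yield, glass mass) are carried from the weighed amounts for 337.7 g of glass in exact precision, as set out in problem or answer.
Material-by-material LOI:
  calcined alumina: 40.59 × 0.004000 = 0.1624 g
  quartz sand: 102.9 × 0.002000 = 0.2058 g
  PbO: 48.23 × 0.001000 = 0.04823 g
  lithium feldspar: 147.9 × 0.01010 = 1.494 g
Total LOI = 1.910 g
Glass = batch − LOI = 339.6 − 1.910 = 337.7 g

LOI loss = 1.910 g; glass = 337.7 g; yield = 99.44%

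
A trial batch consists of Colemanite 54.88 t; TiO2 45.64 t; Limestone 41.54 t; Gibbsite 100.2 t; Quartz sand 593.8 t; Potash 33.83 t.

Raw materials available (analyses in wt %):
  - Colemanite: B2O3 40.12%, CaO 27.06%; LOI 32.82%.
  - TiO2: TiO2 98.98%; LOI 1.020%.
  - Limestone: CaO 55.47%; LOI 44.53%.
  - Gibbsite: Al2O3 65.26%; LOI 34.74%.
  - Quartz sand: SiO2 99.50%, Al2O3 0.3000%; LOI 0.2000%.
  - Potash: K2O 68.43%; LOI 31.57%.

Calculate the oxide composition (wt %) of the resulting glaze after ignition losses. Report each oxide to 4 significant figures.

All internal work maintains full float precision throughout; working values are displayed (rounded to 4 significant digits) at each printed step — a single rounding completes every reported value — the derived quantities (totals, six oxide percentages, LOI, net glass mass, yield) are carried in full float precision from the weighed amounts on 786.2 t of glass as written in problem or answer.
Per-oxide mass from batch:
  B2O3: 54.88·0.4012 = 22.02 t
  K2O: 33.83·0.6843 = 23.15 t
  SiO2: 593.8·0.9950 = 590.8 t
  TiO2: 45.64·0.9898 = 45.17 t
  Al2O3: 100.2·0.6526 + 593.8·0.003000 = 67.17 t
  CaO: 54.88·0.2706 + 41.54·0.5547 = 37.89 t
LOI: 54.88·0.3282 + 45.64·0.01020 + 41.54·0.4453 + 100.2·0.3474 + 593.8·0.002000 + 33.83·0.3157 = 83.65 t
Net of LOI, the glass mass = 869.9 − 83.65 = 786.2 t (matching Σ of the oxides)
percent share: oxide ÷ glass, ×100

Glass mass = 786.2 t (batch 869.9 − LOI 83.65).
Composition: B2O3 2.800%, K2O 2.944%, SiO2 75.15%, TiO2 5.746%, Al2O3 8.543%, CaO 4.820%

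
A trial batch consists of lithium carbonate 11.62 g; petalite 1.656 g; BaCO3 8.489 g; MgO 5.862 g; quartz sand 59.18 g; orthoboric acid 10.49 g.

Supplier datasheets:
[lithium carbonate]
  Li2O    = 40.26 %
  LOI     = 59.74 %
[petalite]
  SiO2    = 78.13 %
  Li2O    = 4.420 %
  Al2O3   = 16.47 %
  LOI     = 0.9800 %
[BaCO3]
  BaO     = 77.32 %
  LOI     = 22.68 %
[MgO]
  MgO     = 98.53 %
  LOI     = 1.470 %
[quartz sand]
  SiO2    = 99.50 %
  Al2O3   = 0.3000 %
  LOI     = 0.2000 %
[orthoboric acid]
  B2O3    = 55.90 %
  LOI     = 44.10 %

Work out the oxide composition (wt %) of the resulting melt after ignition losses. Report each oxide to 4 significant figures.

Values along the way are shown, rounded to 4 significant figures, at each printed step — full precision is kept in every operation; every reported figure undergoes a single rounding; the derived quantities are rebuilt at full precision (the yield, net glass mass, totals, six oxide percentages, ignition loss) from the weighed amounts per 83.58 g of glass as set out in the question or the answer.
Delivered oxide masses:
  SiO2: 1.656·0.7813 + 59.18·0.9950 = 60.18 g
  BaO: 8.489·0.7732 = 6.564 g
  Li2O: 11.62·0.4026 + 1.656·0.04420 = 4.751 g
  MgO: 5.862·0.9853 = 5.776 g
  B2O3: 10.49·0.5590 = 5.864 g
  Al2O3: 1.656·0.1647 + 59.18·0.003000 = 0.4503 g
LOI: 11.62·0.5974 + 1.656·0.009800 + 8.489·0.2268 + 5.862·0.01470 + 59.18·0.002000 + 10.49·0.4410 = 13.71 g
Net of LOI, the glass mass = 97.30 − 13.71 = 83.58 g (= Σ oxide masses)
wt % = 100 × oxide mass / glass mass

Glass mass = 83.58 g (batch 97.30 − LOI 13.71).
Composition: SiO2 72.00%, BaO 7.853%, Li2O 5.685%, MgO 6.910%, B2O3 7.016%, Al2O3 0.5387%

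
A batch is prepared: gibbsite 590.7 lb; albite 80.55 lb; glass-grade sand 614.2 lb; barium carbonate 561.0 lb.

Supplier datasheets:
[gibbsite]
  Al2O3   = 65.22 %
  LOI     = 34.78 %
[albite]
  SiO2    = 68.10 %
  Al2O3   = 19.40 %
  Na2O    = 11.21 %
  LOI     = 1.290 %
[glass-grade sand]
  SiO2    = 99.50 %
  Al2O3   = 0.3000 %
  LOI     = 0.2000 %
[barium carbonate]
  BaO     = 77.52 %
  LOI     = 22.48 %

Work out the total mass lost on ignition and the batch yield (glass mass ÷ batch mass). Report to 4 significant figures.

LOI loss = 333.8 lb; glass = 1513 lb; yield = 81.92%

Full float precision is kept through every step. Working values are shown (rounded to four significant digits) across the worked steps; every reported result takes exactly one rounding — all derived quantities (four oxide percentages, net glass mass, yield, the totals, ignition loss) are rebuilt at exact precision starting from the weights for 1513 lb of glass precisely as stated by the problem or the answer.
Per-material ignition loss:
  gibbsite: 590.7 × 0.3478 = 205.4 lb
  albite: 80.55 × 0.01290 = 1.039 lb
  glass-grade sand: 614.2 × 0.002000 = 1.228 lb
  barium carbonate: 561.0 × 0.2248 = 126.1 lb
Total LOI = 333.8 lb
Glass = batch − LOI = 1846 − 333.8 = 1513 lb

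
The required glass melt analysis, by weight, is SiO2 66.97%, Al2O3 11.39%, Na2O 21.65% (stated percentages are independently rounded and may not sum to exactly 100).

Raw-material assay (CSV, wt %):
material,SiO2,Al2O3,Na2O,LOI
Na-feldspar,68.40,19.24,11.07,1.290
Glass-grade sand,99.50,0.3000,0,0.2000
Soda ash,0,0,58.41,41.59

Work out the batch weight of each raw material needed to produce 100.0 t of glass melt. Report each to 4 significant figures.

Working values are printed rounded to four significant digits across the worked steps. Each numeric step maintains full float precision at all times. Every reported number is rounded once only. Derived quantities are computed from the batch weights per 100.0 t of glass at full precision (the three compositions, glass mass, the totals, the yield, LOI) as they appear in the problem or answer text.
The oxide mass targets at 100.0 t glass melt:
  SiO2: 66.97% × 100.0 = 66.97 t
  Al2O3: 11.39% × 100.0 = 11.39 t
  Na2O: 21.65% × 100.0 = 21.65 t
Oxide-by-oxide audit per the reported batch figures, on the stated basis (oxide sums agree with the targets within answer rounding):
  SiO2: 58.78·0.6840 + 26.90·0.9950 = 66.97 t (target 66.97 t)
  Al2O3: 58.78·0.1924 + 26.90·0.003000 = 11.39 t (target 11.39 t)
  Na2O: 58.78·0.1107 + 25.93·0.5841 = 21.65 t (target 21.65 t)
Mass balance on the glass: whole batch net of LOI = 100.0 t (summing oxide targets gives 100.0 t; with the basis standing at 100.0 t — differing by rounding only).
Whole-batch sum: Σ batch = 111.6 t; the LOI term Σ batch·LOI equals 11.60 t; yield = glass ÷ total batch = 89.61%.

Batch per 100.0 t glass melt:
  Na-feldspar: 58.78 t
  Glass-grade sand: 26.90 t
  Soda ash: 25.93 t
Total batch = 111.6 t; LOI loss = 11.60 t; yield = 89.61%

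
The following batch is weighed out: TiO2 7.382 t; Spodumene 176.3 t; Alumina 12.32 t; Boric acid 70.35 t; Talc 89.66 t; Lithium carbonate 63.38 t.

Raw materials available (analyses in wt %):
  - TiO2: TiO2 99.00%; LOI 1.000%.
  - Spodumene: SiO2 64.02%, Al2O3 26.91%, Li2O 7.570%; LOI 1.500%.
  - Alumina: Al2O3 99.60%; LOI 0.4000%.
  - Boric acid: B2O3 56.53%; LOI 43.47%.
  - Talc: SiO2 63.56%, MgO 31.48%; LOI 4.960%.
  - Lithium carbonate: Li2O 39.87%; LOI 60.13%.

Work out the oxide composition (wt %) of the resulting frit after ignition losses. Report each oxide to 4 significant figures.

Glass mass = 343.5 t (batch 419.4 − LOI 75.91).
Composition: SiO2 49.45%, MgO 8.217%, TiO2 2.128%, B2O3 11.58%, Al2O3 17.38%, Li2O 11.24%

Values along the way are shown rounded to 4 significant digits in the working. The working math maintains full precision at each step — each reported result is rounded exactly once; derived quantities, which include the yield, LOI, six oxide percentages, totals, glass mass, are recomputed at exact precision, as written in the question or the answer, from the weighed amounts at 343.5 t of glass.
What the batch supplies per oxide:
  SiO2: 176.3·0.6402 + 89.66·0.6356 = 169.9 t
  MgO: 89.66·0.3148 = 28.22 t
  TiO2: 7.382·0.9900 = 7.308 t
  B2O3: 70.35·0.5653 = 39.77 t
  Al2O3: 176.3·0.2691 + 12.32·0.9960 = 59.71 t
  Li2O: 176.3·0.07570 + 63.38·0.3987 = 38.62 t
LOI: 7.382·0.01000 + 176.3·0.01500 + 12.32·0.004000 + 70.35·0.4347 + 89.66·0.04960 + 63.38·0.6013 = 75.91 t
Glass mass = batch − LOI = 419.4 − 75.91 = 343.5 t (the oxide masses sum to this)
oxide / glass × 100 gives the wt %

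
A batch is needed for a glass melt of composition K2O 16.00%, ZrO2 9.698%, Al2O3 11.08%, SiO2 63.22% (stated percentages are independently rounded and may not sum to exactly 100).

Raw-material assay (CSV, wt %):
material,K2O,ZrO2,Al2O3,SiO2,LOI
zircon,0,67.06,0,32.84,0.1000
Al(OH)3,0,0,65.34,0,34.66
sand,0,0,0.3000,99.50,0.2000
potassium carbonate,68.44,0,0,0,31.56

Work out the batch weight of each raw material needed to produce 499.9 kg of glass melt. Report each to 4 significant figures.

The intermediate values are printed rounded off to 4 significant figures between the steps; every computation runs at full precision from first step to last; a single rounding yields each reported number; all derived quantities are recomputed in exact precision (the four compositions, the totals, net glass mass, ignition loss, yield) starting from the weights at 499.9 kg of glass precisely as stated by the problem or answer text.
Target oxide masses per 499.9 kg glass melt:
  K2O: 16.00% × 499.9 = 79.98 kg
  ZrO2: 9.698% × 499.9 = 48.48 kg
  Al2O3: 11.08% × 499.9 = 55.39 kg
  SiO2: 63.22% × 499.9 = 316.0 kg
Mass-balance tally per oxide given the weights on record, on the stated basis (every target is met by its sum exact up to rounding of places):
  K2O: 116.9·0.6844 = 80.01 kg (target 79.98 kg)
  ZrO2: 72.29·0.6706 = 48.48 kg (target 48.48 kg)
  Al2O3: 83.42·0.6534 + 293.8·0.003000 = 55.39 kg (target 55.39 kg)
  SiO2: 72.29·0.3284 + 293.8·0.9950 = 316.1 kg (target 316.0 kg)
Consistency of the glass mass: batch total minus LOI = 499.9 kg (the Σ of target masses is 499.9 kg; the stated basis being 499.9 kg — gaps are rounding artifacts).
Whole-batch sum: Σ batch = 566.4 kg; LOI loss = Σ batch·LOI = 66.47 kg; yield: glass divided by total = 88.27%.

Batch per 499.9 kg glass melt:
  zircon: 72.29 kg
  Al(OH)3: 83.42 kg
  sand: 293.8 kg
  potassium carbonate: 116.9 kg
Total batch = 566.4 kg; LOI loss = 66.47 kg; yield = 88.27%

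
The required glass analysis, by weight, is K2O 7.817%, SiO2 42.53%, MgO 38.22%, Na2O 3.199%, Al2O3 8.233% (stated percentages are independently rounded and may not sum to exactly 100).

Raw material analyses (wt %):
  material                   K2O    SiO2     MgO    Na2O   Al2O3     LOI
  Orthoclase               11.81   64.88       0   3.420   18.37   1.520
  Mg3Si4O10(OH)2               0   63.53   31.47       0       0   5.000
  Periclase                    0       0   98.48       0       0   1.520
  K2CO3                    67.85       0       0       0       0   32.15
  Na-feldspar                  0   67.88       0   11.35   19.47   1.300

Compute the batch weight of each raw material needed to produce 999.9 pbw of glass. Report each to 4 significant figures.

The intermediate values are displayed rounded off to 4 significant digits when written out. Exact precision is kept through the solve — a single rounding completes each reported number — all derived quantities are re-derived from the batch weights per 999.9 pbw of glass at full float precision (LOI, the totals, net glass mass, the yield, the five compositions) as set out in the problem or the answer.
Oxide mass targets, per 999.9 pbw glass:
  K2O: 7.817% × 999.9 = 78.16 pbw
  SiO2: 42.53% × 999.9 = 425.3 pbw
  MgO: 38.22% × 999.9 = 382.2 pbw
  Na2O: 3.199% × 999.9 = 31.99 pbw
  Al2O3: 8.233% × 999.9 = 82.32 pbw
Mass-balance tally per oxide from the weights as reported, relative to the basis at hand (summed amounts equal target values inside rounding margins):
  K2O: 219.6·0.1181 + 76.98·0.6785 = 78.17 pbw (target 78.16 pbw)
  SiO2: 219.6·0.6488 + 214.7·0.6353 + 215.7·0.6788 = 425.3 pbw (target 425.3 pbw)
  MgO: 214.7·0.3147 + 319.4·0.9848 = 382.1 pbw (target 382.2 pbw)
  Na2O: 219.6·0.03420 + 215.7·0.1135 = 31.99 pbw (target 31.99 pbw)
  Al2O3: 219.6·0.1837 + 215.7·0.1947 = 82.34 pbw (target 82.32 pbw)
Consistency of the glass mass: Σ batch − LOI loss = 999.9 pbw (oxide target masses add up to 999.9 pbw; against the stated basis, 999.9 pbw — rounding explains the deltas).
Batch grand total — Σ batch = 1046 pbw; LOI loss = Σ batch·LOI = 46.48 pbw; yield, glass over the total, = 95.56%.

Batch per 999.9 pbw glass:
  Orthoclase: 219.6 pbw
  Mg3Si4O10(OH)2: 214.7 pbw
  Periclase: 319.4 pbw
  K2CO3: 76.98 pbw
  Na-feldspar: 215.7 pbw
Total batch = 1046 pbw; LOI loss = 46.48 pbw; yield = 95.56%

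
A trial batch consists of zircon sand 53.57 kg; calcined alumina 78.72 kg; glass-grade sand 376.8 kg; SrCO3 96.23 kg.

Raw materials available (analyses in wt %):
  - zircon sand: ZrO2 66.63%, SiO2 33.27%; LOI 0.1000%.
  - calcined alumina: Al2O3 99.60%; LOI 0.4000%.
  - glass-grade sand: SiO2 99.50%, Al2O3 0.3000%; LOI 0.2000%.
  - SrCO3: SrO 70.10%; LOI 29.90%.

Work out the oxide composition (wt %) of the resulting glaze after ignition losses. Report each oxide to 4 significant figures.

Every computation maintains exact precision all the way through. Working values are printed, rounded to four significant digits, at each printed step — every reported figure is rounded exactly once; the derived quantities are recomputed in full precision (the totals, LOI, the four compositions, net glass mass, the yield) using the weight values for 575.4 kg of glass, as set out in either problem or answer.
Oxide-by-oxide delivered mass:
  ZrO2: 53.57·0.6663 = 35.69 kg
  SrO: 96.23·0.7010 = 67.46 kg
  SiO2: 53.57·0.3327 + 376.8·0.9950 = 392.7 kg
  Al2O3: 78.72·0.9960 + 376.8·0.003000 = 79.54 kg
LOI: 53.57·0.001000 + 78.72·0.004000 + 376.8·0.002000 + 96.23·0.2990 = 29.89 kg
Glass mass = batch − LOI = 605.3 − 29.89 = 575.4 kg (consistent with Σ oxide mass)
percent by weight: oxide/glass ×100

Glass mass = 575.4 kg (batch 605.3 − LOI 29.89).
Composition: ZrO2 6.203%, SrO 11.72%, SiO2 68.25%, Al2O3 13.82%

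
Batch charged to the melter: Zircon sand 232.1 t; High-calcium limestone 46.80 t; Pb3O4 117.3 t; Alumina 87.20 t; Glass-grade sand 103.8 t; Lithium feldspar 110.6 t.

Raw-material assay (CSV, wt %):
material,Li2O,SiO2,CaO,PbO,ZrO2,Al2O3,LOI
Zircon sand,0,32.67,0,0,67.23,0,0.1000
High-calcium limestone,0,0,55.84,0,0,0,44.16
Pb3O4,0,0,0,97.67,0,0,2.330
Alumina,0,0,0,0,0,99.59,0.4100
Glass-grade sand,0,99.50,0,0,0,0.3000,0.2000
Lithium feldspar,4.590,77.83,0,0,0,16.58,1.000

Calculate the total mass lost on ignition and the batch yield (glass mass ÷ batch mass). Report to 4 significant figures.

The whole derivation runs at exact precision from start to finish. In-progress results are printed, rounded to four significant figures, at each printed step; exactly one rounding lands on every reported figure — the derived quantities are re-derived from the batch weights on 672.5 t of glass at full precision (the six compositions, glass mass, the yield, totals, LOI) as quoted within problem or answer.
Loss on ignition, line by line:
  Zircon sand: 232.1 × 0.001000 = 0.2321 t
  High-calcium limestone: 46.80 × 0.4416 = 20.67 t
  Pb3O4: 117.3 × 0.02330 = 2.733 t
  Alumina: 87.20 × 0.004100 = 0.3575 t
  Glass-grade sand: 103.8 × 0.002000 = 0.2076 t
  Lithium feldspar: 110.6 × 0.01000 = 1.106 t
Total LOI = 25.30 t
Glass = batch − LOI = 697.8 − 25.30 = 672.5 t

LOI loss = 25.30 t; glass = 672.5 t; yield = 96.37%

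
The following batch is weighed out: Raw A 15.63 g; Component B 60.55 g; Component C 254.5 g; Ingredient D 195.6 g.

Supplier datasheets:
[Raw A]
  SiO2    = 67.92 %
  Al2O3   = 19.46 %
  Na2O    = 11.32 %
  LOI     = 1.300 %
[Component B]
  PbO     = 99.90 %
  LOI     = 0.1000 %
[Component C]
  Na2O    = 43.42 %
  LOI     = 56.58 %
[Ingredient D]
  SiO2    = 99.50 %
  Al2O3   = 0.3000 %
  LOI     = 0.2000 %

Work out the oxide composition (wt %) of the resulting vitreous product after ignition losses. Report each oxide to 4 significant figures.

Every computation holds full float precision throughout — working values are printed rounded to four significant digits in the working; every reported result carries a single rounding. Derived quantities, which include LOI, the totals, the four compositions, net glass mass, the yield, are carried at full float precision, as they appear in the question or the answer, using the weight values for 381.6 g of glass.
What the batch supplies per oxide:
  SiO2: 15.63·0.6792 + 195.6·0.9950 = 205.2 g
  Al2O3: 15.63·0.1946 + 195.6·0.003000 = 3.628 g
  PbO: 60.55·0.9990 = 60.49 g
  Na2O: 15.63·0.1132 + 254.5·0.4342 = 112.3 g
LOI: 15.63·0.01300 + 60.55·0.001000 + 254.5·0.5658 + 195.6·0.002000 = 144.7 g
Net of LOI, the glass mass = 526.3 − 144.7 = 381.6 g (= Σ oxide masses)
wt % = 100 × oxide mass / glass mass

Glass mass = 381.6 g (batch 526.3 − LOI 144.7).
Composition: SiO2 53.78%, Al2O3 0.9508%, PbO 15.85%, Na2O 29.42%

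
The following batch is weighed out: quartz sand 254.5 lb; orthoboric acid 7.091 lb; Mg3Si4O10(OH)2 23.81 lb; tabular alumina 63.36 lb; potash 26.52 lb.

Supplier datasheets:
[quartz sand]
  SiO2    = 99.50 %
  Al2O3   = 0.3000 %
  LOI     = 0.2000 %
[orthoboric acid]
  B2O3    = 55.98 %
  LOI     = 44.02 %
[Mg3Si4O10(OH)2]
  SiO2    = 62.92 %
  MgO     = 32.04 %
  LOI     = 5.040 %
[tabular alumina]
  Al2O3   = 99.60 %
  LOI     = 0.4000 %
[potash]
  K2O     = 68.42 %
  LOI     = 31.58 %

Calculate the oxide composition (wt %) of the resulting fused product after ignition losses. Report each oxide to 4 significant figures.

Each numeric step keeps full float precision throughout; in-progress results are displayed, rounded to 4 significant digits, between the steps. A single rounding finalizes every reported number — all derived quantities, which include glass mass, yield, ignition loss, five oxide percentages, the totals, are rebuilt at full precision, as they appear in the problem or the answer, starting from the weights per 361.8 lb of glass.
Oxide-by-oxide delivered mass:
  SiO2: 254.5·0.9950 + 23.81·0.6292 = 268.2 lb
  K2O: 26.52·0.6842 = 18.14 lb
  Al2O3: 254.5·0.003000 + 63.36·0.9960 = 63.87 lb
  MgO: 23.81·0.3204 = 7.629 lb
  B2O3: 7.091·0.5598 = 3.970 lb
LOI: 254.5·0.002000 + 7.091·0.4402 + 23.81·0.05040 + 63.36·0.004000 + 26.52·0.3158 = 13.46 lb
Glass mass = batch − LOI = 375.3 − 13.46 = 361.8 lb (consistent with Σ oxide mass)
each oxide over glass, ×100, is wt %

Glass mass = 361.8 lb (batch 375.3 − LOI 13.46).
Composition: SiO2 74.13%, K2O 5.015%, Al2O3 17.65%, MgO 2.108%, B2O3 1.097%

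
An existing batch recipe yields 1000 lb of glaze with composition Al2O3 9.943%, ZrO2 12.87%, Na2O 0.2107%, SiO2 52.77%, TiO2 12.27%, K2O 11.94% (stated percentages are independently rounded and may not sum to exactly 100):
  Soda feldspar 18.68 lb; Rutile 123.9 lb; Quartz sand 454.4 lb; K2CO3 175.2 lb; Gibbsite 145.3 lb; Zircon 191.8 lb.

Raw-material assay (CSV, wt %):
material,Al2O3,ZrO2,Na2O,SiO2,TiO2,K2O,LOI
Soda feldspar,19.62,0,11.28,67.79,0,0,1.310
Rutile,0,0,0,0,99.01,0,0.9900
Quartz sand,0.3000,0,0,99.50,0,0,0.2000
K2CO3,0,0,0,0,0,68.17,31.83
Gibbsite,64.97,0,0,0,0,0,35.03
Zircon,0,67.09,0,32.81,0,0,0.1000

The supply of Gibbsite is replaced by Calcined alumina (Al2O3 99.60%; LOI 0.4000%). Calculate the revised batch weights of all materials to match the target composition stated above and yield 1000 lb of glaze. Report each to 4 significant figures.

Working values are shown rounded off to 4 significant figures at each printed step. The whole derivation runs at full float precision in every operation. Every reported number is rounded only once — derived quantities, including totals, the yield, net glass mass, six oxide percentages, LOI, are rebuilt from the batch weights for 1000 lb of glass at exact precision as set out in problem or answer.
Oxide mass targets, per 1000 lb glaze:
  Al2O3: 9.943% × 1000 = 99.43 lb
  ZrO2: 12.87% × 1000 = 128.7 lb
  Na2O: 0.2107% × 1000 = 2.107 lb
  SiO2: 52.77% × 1000 = 527.7 lb
  TiO2: 12.27% × 1000 = 122.7 lb
  K2O: 11.94% × 1000 = 119.4 lb
A balance pass over the oxides, from the weights as reported, on the stated basis (each sum matches its target mass within answer rounding):
  Al2O3: 18.68·0.1962 + 454.4·0.003000 + 94.78·0.9960 = 99.43 lb (target 99.43 lb)
  ZrO2: 191.8·0.6709 = 128.7 lb (target 128.7 lb)
  Na2O: 18.68·0.1128 = 2.107 lb (target 2.107 lb)
  SiO2: 18.68·0.6779 + 454.4·0.9950 + 191.8·0.3281 = 527.7 lb (target 527.7 lb)
  TiO2: 123.9·0.9901 = 122.7 lb (target 122.7 lb)
  K2O: 175.2·0.6817 = 119.4 lb (target 119.4 lb)
Glass mass check: net batch after ignition = 1000 lb (the Σ of target masses is 1000 lb; with the basis standing at 1000 lb — deltas are rounding alone).
Batch grand total — Σ batch = 1059 lb; LOI removed, Σ of batch·LOI: 58.72 lb; yield, glass over the total, = 94.45%.

Revised batch per 1000 lb glaze:
  Soda feldspar: 18.68 lb
  Rutile: 123.9 lb
  Quartz sand: 454.4 lb
  K2CO3: 175.2 lb
  Calcined alumina: 94.78 lb
  Zircon: 191.8 lb
Total batch = 1059 lb; LOI loss = 58.72 lb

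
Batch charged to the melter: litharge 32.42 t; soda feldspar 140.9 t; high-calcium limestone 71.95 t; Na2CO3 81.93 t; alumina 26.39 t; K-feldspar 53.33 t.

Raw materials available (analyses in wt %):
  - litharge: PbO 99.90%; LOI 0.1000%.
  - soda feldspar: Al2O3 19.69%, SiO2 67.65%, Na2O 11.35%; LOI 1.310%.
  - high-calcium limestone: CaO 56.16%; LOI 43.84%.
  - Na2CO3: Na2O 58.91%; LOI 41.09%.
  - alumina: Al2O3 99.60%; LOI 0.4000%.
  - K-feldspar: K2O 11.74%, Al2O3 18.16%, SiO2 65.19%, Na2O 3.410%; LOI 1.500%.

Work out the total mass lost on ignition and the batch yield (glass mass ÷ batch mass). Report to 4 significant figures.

LOI loss = 67.99 t; glass = 338.9 t; yield = 83.29%

The intermediate values are displayed, rounded to four significant digits, when written out — each numeric step keeps exact precision through the solve. Every reported value is rounded only once. Derived quantities, which include glass mass, the six compositions, the yield, the totals, LOI, are rebuilt in exact precision, as quoted within problem or answer, starting from the weights on 338.9 t of glass.
Each material's LOI contribution:
  litharge: 32.42 × 0.001000 = 0.03242 t
  soda feldspar: 140.9 × 0.01310 = 1.846 t
  high-calcium limestone: 71.95 × 0.4384 = 31.54 t
  Na2CO3: 81.93 × 0.4109 = 33.67 t
  alumina: 26.39 × 0.004000 = 0.1056 t
  K-feldspar: 53.33 × 0.01500 = 0.7999 t
Total LOI = 67.99 t
Glass = batch − LOI = 406.9 − 67.99 = 338.9 t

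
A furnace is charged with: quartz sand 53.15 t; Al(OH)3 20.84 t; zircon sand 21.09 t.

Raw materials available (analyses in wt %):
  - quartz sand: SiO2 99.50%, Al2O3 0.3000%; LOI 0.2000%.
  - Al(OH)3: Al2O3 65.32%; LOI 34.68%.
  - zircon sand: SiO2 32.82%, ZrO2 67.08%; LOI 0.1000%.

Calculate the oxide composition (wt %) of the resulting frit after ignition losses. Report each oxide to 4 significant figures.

Glass mass = 87.73 t (batch 95.08 − LOI 7.355).
Composition: SiO2 68.17%, Al2O3 15.70%, ZrO2 16.13%

Values along the way are printed rounded to 4 significant digits between the steps — exact precision is held from first step to last. Each reported value carries a single rounding. All derived quantities are carried at exact precision (the three compositions, LOI, net glass mass, yield, the totals) from the weighed amounts at 87.73 t of glass exactly as shown in the problem or answer text.
Mass of each oxide from the mix:
  SiO2: 53.15·0.9950 + 21.09·0.3282 = 59.81 t
  Al2O3: 53.15·0.003000 + 20.84·0.6532 = 13.77 t
  ZrO2: 21.09·0.6708 = 14.15 t
LOI: 53.15·0.002000 + 20.84·0.3468 + 21.09·0.001000 = 7.355 t
Glass mass = batch − LOI = 95.08 − 7.355 = 87.73 t (= the summed oxide contributions)
wt % = oxide mass / glass mass × 100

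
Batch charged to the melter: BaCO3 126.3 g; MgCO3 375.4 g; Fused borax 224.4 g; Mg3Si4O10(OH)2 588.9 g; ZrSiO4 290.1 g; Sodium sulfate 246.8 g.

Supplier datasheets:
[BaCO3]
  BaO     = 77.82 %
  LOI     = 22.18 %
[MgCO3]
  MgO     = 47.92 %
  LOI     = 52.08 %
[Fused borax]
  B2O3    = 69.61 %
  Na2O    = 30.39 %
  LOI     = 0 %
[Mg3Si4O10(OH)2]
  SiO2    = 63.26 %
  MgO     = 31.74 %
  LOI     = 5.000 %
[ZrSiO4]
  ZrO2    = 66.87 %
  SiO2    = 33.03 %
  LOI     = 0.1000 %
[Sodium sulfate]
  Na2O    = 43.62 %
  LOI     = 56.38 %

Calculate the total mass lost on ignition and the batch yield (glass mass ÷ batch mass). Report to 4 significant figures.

LOI loss = 392.4 g; glass = 1459 g; yield = 78.81%

The whole derivation runs at full float precision in all steps. Values along the way are printed, rounded to four significant digits, on the page; every reported result takes exactly one rounding — derived quantities are computed in exact precision (the six compositions, LOI, net glass mass, the totals, the yield) using the weight values per 1459 g of glass, as set out in problem or answer.
LOI of each material in turn:
  BaCO3: 126.3 × 0.2218 = 28.01 g
  MgCO3: 375.4 × 0.5208 = 195.5 g
  Fused borax: 224.4 × 0 = 0 g
  Mg3Si4O10(OH)2: 588.9 × 0.05000 = 29.45 g
  ZrSiO4: 290.1 × 0.001000 = 0.2901 g
  Sodium sulfate: 246.8 × 0.5638 = 139.1 g
Total LOI = 392.4 g
Glass = batch − LOI = 1852 − 392.4 = 1459 g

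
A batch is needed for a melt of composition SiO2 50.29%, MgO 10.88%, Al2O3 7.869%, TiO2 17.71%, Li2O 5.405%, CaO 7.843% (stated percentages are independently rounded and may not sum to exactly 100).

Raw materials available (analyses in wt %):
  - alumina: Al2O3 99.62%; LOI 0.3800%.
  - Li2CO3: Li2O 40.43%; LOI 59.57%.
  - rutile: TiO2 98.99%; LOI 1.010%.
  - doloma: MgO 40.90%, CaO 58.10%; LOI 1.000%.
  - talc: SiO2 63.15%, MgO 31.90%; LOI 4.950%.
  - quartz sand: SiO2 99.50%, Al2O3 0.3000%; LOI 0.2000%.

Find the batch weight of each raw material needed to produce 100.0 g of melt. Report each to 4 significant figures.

Intermediates are displayed rounded off to 4 significant figures across the worked steps — the whole derivation runs at full precision end to end. Each reported number receives exactly one rounding. Derived quantities are carried in full float precision (the totals, yield, six oxide percentages, glass mass, LOI) from the weighed amounts on 100.0 g of glass, as given in the question or the answer.
Oxide-by-oxide targets in 100.0 g melt:
  SiO2: 50.29% × 100.0 = 50.29 g
  MgO: 10.88% × 100.0 = 10.88 g
  Al2O3: 7.869% × 100.0 = 7.869 g
  TiO2: 17.71% × 100.0 = 17.71 g
  Li2O: 5.405% × 100.0 = 5.405 g
  CaO: 7.843% × 100.0 = 7.843 g
Per-oxide balance check from the weights as reported, against the basis in use (every target is met by its sum given rounding of the digits):
  SiO2: 16.80·0.6315 + 39.88·0.9950 = 50.29 g (target 50.29 g)
  MgO: 13.50·0.4090 + 16.80·0.3190 = 10.88 g (target 10.88 g)
  Al2O3: 7.779·0.9962 + 39.88·0.003000 = 7.869 g (target 7.869 g)
  TiO2: 17.89·0.9899 = 17.71 g (target 17.71 g)
  Li2O: 13.37·0.4043 = 5.405 g (target 5.405 g)
  CaO: 13.50·0.5810 = 7.843 g (target 7.843 g)
Auditing the glass mass value: total batch − LOI = 100.0 g (the targets, summed, come to 100.0 g; versus the stated basis of 100.0 g — any gap is answer rounding).
Batch grand total — Σ batch = 109.2 g; Σ batch·LOI gives LOI loss = 9.221 g; as yield: glass ÷ batch → 91.56%.

Batch per 100.0 g melt:
  alumina: 7.779 g
  Li2CO3: 13.37 g
  rutile: 17.89 g
  doloma: 13.50 g
  talc: 16.80 g
  quartz sand: 39.88 g
Total batch = 109.2 g; LOI loss = 9.221 g; yield = 91.56%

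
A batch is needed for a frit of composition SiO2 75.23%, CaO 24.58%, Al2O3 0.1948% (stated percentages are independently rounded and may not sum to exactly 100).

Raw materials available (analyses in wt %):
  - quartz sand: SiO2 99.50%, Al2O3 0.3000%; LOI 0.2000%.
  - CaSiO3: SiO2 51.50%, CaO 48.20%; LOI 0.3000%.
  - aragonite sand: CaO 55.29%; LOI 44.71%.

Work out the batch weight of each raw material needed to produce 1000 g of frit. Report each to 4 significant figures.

Batch per 1000 g frit:
  quartz sand: 649.3 g
  CaSiO3: 206.2 g
  aragonite sand: 264.8 g
Total batch = 1120 g; LOI loss = 120.3 g; yield = 89.26%

All arithmetic holds full float precision end to end; working values are displayed (rounded to four significant figures) in the working — each reported value takes a single rounding; the derived quantities are recomputed at full float precision (net glass mass, the yield, the three compositions, totals, ignition loss) using the weight values at 1000 g of glass, exactly as printed in problem or answer.
The oxide mass targets at 1000 g frit:
  SiO2: 75.23% × 1000 = 752.3 g
  CaO: 24.58% × 1000 = 245.8 g
  Al2O3: 0.1948% × 1000 = 1.948 g
Sums-versus-targets review from the weights as reported, for the quoted basis mass (sum by sum, the targets are met inside rounding margins):
  SiO2: 649.3·0.9950 + 206.2·0.5150 = 752.2 g (target 752.3 g)
  CaO: 206.2·0.4820 + 264.8·0.5529 = 245.8 g (target 245.8 g)
  Al2O3: 649.3·0.003000 = 1.948 g (target 1.948 g)
Mass balance on the glass: the batch minus its LOI: 1000 g (the Σ of target masses is 1000 g; stated basis 1000 g — deltas are rounding alone).
Total batch = Σ batch = 1120 g; LOI loss = Σ batch·LOI = 120.3 g; as yield: glass ÷ batch → 89.26%.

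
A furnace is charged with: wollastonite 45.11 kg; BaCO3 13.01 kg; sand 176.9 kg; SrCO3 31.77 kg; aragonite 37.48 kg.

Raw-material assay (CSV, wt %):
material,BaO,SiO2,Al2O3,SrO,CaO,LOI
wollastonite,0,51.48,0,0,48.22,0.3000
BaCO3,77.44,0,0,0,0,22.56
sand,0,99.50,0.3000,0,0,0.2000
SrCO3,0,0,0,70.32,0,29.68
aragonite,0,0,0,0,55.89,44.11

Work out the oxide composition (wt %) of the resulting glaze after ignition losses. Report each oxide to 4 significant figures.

Intermediates appear, rounded to four significant figures, alongside each step. All internal work keeps full float precision at every stage. Every reported result undergoes a single rounding — derived quantities (five oxide percentages, totals, ignition loss, net glass mass, the yield) are carried using the weight values at 274.9 kg of glass in full float precision exactly as printed in either problem or answer.
Per-oxide mass from batch:
  BaO: 13.01·0.7744 = 10.07 kg
  SiO2: 45.11·0.5148 + 176.9·0.9950 = 199.2 kg
  Al2O3: 176.9·0.003000 = 0.5307 kg
  SrO: 31.77·0.7032 = 22.34 kg
  CaO: 45.11·0.4822 + 37.48·0.5589 = 42.70 kg
LOI: 45.11·0.003000 + 13.01·0.2256 + 176.9·0.002000 + 31.77·0.2968 + 37.48·0.4411 = 29.39 kg
Net of LOI, the glass mass = 304.3 − 29.39 = 274.9 kg (equal to the oxide-mass sum)
each wt % is 100 × oxide ÷ glass

Glass mass = 274.9 kg (batch 304.3 − LOI 29.39).
Composition: BaO 3.665%, SiO2 72.48%, Al2O3 0.1931%, SrO 8.127%, CaO 15.53%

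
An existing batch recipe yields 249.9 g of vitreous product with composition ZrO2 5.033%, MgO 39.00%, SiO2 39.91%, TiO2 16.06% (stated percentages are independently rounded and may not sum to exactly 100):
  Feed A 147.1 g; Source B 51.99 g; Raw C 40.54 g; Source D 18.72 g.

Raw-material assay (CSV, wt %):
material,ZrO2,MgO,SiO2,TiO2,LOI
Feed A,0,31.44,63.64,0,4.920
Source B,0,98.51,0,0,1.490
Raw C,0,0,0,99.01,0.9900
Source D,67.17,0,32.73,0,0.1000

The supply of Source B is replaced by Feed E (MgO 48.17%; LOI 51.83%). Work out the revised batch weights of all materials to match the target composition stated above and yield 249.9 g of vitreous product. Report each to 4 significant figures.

Revised batch per 249.9 g vitreous product:
  Feed A: 147.1 g
  Feed E: 106.3 g
  Raw C: 40.54 g
  Source D: 18.72 g
Total batch = 312.7 g; LOI loss = 62.75 g

The whole derivation holds exact precision all the way through — mid-chain values are shown, rounded to four significant figures, at each printed step — exactly one rounding is applied to every reported number; derived quantities are rebuilt using the weight values per 249.9 g of glass in exact precision (yield, the four compositions, the totals, net glass mass, LOI) exactly as printed in problem or answer.
Oxide mass targets, per 249.9 g vitreous product:
  ZrO2: 5.033% × 249.9 = 12.58 g
  MgO: 39.00% × 249.9 = 97.46 g
  SiO2: 39.91% × 249.9 = 99.74 g
  TiO2: 16.06% × 249.9 = 40.13 g
Checking each oxide sum working from each reported weight, relative to the basis at hand (each sum matches its target mass exact up to rounding of places):
  ZrO2: 18.72·0.6717 = 12.57 g (target 12.58 g)
  MgO: 147.1·0.3144 + 106.3·0.4817 = 97.45 g (target 97.46 g)
  SiO2: 147.1·0.6364 + 18.72·0.3273 = 99.74 g (target 99.74 g)
  TiO2: 40.54·0.9901 = 40.14 g (target 40.13 g)
Glass-mass sanity pass: total batch − LOI = 249.9 g (per-oxide target masses sum to 249.9 g; the stated basis being 249.9 g — deltas are rounding alone).
Batch grand total — Σ batch = 312.7 g; the LOI term Σ batch·LOI equals 62.75 g; yield, glass over the total, = 79.93%.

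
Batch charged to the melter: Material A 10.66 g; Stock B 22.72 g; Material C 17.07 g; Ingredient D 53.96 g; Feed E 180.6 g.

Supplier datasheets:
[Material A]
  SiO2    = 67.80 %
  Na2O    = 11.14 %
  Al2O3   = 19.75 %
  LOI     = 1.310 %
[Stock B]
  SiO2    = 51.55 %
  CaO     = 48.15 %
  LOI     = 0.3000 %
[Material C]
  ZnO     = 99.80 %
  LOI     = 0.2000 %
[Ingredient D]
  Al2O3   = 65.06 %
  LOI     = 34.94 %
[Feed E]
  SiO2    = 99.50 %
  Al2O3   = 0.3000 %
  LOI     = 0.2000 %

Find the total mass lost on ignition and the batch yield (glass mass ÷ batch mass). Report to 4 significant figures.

LOI loss = 19.46 g; glass = 265.6 g; yield = 93.17%

The working math maintains exact precision at each step. In-progress results are shown (rounded to four significant digits) in the printout; every reported result is rounded only once. All derived quantities are carried in full precision (the yield, five oxide percentages, the totals, ignition loss, glass mass) starting from the weights for 265.6 g of glass as set out in the problem or the answer.
LOI of each material in turn:
  Material A: 10.66 × 0.01310 = 0.1396 g
  Stock B: 22.72 × 0.003000 = 0.06816 g
  Material C: 17.07 × 0.002000 = 0.03414 g
  Ingredient D: 53.96 × 0.3494 = 18.85 g
  Feed E: 180.6 × 0.002000 = 0.3612 g
Total LOI = 19.46 g
Glass = batch − LOI = 285.0 − 19.46 = 265.6 g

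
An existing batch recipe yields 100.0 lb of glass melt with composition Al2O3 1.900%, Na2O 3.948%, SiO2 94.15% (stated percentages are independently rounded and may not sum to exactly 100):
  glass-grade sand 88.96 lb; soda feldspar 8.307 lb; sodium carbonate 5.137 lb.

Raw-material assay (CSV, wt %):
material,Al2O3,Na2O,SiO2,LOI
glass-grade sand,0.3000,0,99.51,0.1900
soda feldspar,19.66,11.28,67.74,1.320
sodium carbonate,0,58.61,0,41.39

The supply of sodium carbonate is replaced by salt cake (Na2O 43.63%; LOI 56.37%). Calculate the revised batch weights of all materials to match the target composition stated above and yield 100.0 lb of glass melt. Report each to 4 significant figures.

Revised batch per 100.0 lb glass melt:
  glass-grade sand: 88.96 lb
  soda feldspar: 8.307 lb
  salt cake: 6.901 lb
Total batch = 104.2 lb; LOI loss = 4.169 lb

Every computation holds full float precision in every operation — mid-chain values are displayed, with 4-significant-figure rounding, within the worked lines — every reported result takes a single rounding. All derived quantities (glass mass, three oxide percentages, totals, yield, ignition loss) are recomputed in full float precision from the weighed amounts on 100.0 lb of glass as they appear in either problem or answer.
Target oxide masses per 100.0 lb glass melt:
  Al2O3: 1.900% × 100.0 = 1.900 lb
  Na2O: 3.948% × 100.0 = 3.948 lb
  SiO2: 94.15% × 100.0 = 94.15 lb
Oxide-by-oxide audit working from each reported weight, at the basis given (sum by sum, the targets are met exact up to rounding of places):
  Al2O3: 88.96·0.003000 + 8.307·0.1966 = 1.900 lb (target 1.900 lb)
  Na2O: 8.307·0.1128 + 6.901·0.4363 = 3.948 lb (target 3.948 lb)
  SiO2: 88.96·0.9951 + 8.307·0.6774 = 94.15 lb (target 94.15 lb)
Glass mass check: total charge less LOI = 100.0 lb (summing oxide targets gives 100.0 lb; the stated basis being 100.0 lb — a pure rounding effect).
Batch total: Σ batch = 104.2 lb; LOI removed, Σ of batch·LOI: 4.169 lb; as yield: glass ÷ batch → 96.00%.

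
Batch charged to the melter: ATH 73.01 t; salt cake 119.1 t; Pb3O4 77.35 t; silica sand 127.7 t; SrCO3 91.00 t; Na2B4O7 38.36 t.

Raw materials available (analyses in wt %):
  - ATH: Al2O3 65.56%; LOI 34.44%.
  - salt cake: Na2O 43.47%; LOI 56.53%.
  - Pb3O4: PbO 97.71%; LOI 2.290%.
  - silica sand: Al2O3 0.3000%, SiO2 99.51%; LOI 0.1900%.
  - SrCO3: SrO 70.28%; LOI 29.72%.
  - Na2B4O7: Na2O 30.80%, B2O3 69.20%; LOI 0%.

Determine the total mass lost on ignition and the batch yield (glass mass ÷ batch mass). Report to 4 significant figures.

The whole derivation keeps exact precision in every operation. In-progress results are rounded to four significant figures as shown. A single rounding yields each reported value; all derived quantities are carried from the batch weights on 405.0 t of glass at exact precision (six oxide percentages, totals, ignition loss, net glass mass, the yield), exactly as shown in question or answer.
Loss on ignition, line by line:
  ATH: 73.01 × 0.3444 = 25.14 t
  salt cake: 119.1 × 0.5653 = 67.33 t
  Pb3O4: 77.35 × 0.02290 = 1.771 t
  silica sand: 127.7 × 0.001900 = 0.2426 t
  SrCO3: 91.00 × 0.2972 = 27.05 t
  Na2B4O7: 38.36 × 0 = 0 t
Total LOI = 121.5 t
Glass = batch − LOI = 526.5 − 121.5 = 405.0 t

LOI loss = 121.5 t; glass = 405.0 t; yield = 76.92%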